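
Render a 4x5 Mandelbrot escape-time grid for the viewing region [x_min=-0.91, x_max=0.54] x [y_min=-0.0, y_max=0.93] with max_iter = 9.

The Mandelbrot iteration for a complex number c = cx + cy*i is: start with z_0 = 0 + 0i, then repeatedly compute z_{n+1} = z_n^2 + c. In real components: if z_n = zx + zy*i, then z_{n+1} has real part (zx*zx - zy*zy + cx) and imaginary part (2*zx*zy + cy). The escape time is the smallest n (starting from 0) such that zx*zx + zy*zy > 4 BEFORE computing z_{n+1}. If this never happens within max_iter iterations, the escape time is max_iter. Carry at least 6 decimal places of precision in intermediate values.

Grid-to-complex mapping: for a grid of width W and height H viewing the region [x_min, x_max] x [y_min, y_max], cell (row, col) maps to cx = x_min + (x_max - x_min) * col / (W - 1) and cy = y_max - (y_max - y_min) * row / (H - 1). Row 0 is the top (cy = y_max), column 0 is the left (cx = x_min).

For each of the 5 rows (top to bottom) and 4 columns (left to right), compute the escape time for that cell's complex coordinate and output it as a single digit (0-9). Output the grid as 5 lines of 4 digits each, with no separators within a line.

Answer: 3563
4893
6994
9994
9994

Derivation:
(row=0, col=0): c = -0.9100 + 0.9300i → escape time 3
(row=0, col=1): c = -0.4267 + 0.9300i → escape time 5
(row=0, col=2): c = 0.0567 + 0.9300i → escape time 6
(row=0, col=3): c = 0.5400 + 0.9300i → escape time 3
(row=1, col=0): c = -0.9100 + 0.6975i → escape time 4
(row=1, col=1): c = -0.4267 + 0.6975i → escape time 8
(row=1, col=2): c = 0.0567 + 0.6975i → escape time 9
(row=1, col=3): c = 0.5400 + 0.6975i → escape time 3
(row=2, col=0): c = -0.9100 + 0.4650i → escape time 6
(row=2, col=1): c = -0.4267 + 0.4650i → escape time 9
(row=2, col=2): c = 0.0567 + 0.4650i → escape time 9
(row=2, col=3): c = 0.5400 + 0.4650i → escape time 4
(row=3, col=0): c = -0.9100 + 0.2325i → escape time 9
(row=3, col=1): c = -0.4267 + 0.2325i → escape time 9
(row=3, col=2): c = 0.0567 + 0.2325i → escape time 9
(row=3, col=3): c = 0.5400 + 0.2325i → escape time 4
(row=4, col=0): c = -0.9100 + 0.0000i → escape time 9
(row=4, col=1): c = -0.4267 + 0.0000i → escape time 9
(row=4, col=2): c = 0.0567 + 0.0000i → escape time 9
(row=4, col=3): c = 0.5400 + 0.0000i → escape time 4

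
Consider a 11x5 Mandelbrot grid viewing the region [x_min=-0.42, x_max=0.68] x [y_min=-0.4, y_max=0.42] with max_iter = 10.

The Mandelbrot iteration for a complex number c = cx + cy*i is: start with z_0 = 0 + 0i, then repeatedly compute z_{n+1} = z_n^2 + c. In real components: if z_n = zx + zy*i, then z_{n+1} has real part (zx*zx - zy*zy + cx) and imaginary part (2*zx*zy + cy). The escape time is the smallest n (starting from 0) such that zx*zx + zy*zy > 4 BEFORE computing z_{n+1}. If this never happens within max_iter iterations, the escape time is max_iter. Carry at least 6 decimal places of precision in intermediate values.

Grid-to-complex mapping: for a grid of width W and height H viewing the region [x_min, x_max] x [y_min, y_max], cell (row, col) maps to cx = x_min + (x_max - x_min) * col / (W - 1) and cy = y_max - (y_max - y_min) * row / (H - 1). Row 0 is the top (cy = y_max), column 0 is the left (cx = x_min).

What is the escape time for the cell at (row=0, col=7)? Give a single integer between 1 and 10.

z_0 = 0 + 0i, c = 0.3500 + 0.4200i
Iter 1: z = 0.3500 + 0.4200i, |z|^2 = 0.2989
Iter 2: z = 0.2961 + 0.7140i, |z|^2 = 0.5975
Iter 3: z = -0.0721 + 0.8428i, |z|^2 = 0.7156
Iter 4: z = -0.3552 + 0.2984i, |z|^2 = 0.2152
Iter 5: z = 0.3871 + 0.2080i, |z|^2 = 0.1931
Iter 6: z = 0.4566 + 0.5810i, |z|^2 = 0.5461
Iter 7: z = 0.2208 + 0.9506i, |z|^2 = 0.9523
Iter 8: z = -0.5048 + 0.8398i, |z|^2 = 0.9601
Iter 9: z = -0.1005 + -0.4279i, |z|^2 = 0.1932

Answer: 10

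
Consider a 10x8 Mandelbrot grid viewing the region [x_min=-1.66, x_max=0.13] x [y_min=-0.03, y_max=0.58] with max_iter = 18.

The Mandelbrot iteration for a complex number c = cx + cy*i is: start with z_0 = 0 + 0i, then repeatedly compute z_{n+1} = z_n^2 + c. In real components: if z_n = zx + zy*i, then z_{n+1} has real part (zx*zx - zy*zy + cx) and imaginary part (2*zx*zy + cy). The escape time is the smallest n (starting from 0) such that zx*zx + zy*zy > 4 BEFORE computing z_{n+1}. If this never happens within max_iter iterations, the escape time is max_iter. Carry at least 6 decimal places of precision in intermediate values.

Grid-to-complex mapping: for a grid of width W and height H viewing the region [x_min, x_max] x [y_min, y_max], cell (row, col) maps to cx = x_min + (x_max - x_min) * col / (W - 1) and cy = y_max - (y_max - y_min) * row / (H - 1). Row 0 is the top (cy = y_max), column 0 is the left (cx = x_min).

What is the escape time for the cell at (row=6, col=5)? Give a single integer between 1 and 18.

Answer: 18

Derivation:
z_0 = 0 + 0i, c = -0.6656 + 0.0571i
Iter 1: z = -0.6656 + 0.0571i, |z|^2 = 0.4462
Iter 2: z = -0.2259 + -0.0189i, |z|^2 = 0.0514
Iter 3: z = -0.6149 + 0.0657i, |z|^2 = 0.3824
Iter 4: z = -0.2918 + -0.0236i, |z|^2 = 0.0857
Iter 5: z = -0.5810 + 0.0709i, |z|^2 = 0.3426
Iter 6: z = -0.3330 + -0.0253i, |z|^2 = 0.1116
Iter 7: z = -0.5553 + 0.0740i, |z|^2 = 0.3138
Iter 8: z = -0.3627 + -0.0250i, |z|^2 = 0.1322
Iter 9: z = -0.5346 + 0.0753i, |z|^2 = 0.2915
Iter 10: z = -0.3854 + -0.0234i, |z|^2 = 0.1491
Iter 11: z = -0.5176 + 0.0752i, |z|^2 = 0.2735
Iter 12: z = -0.4033 + -0.0207i, |z|^2 = 0.1631
Iter 13: z = -0.5033 + 0.0738i, |z|^2 = 0.2588
Iter 14: z = -0.4177 + -0.0171i, |z|^2 = 0.1747
Iter 15: z = -0.4914 + 0.0715i, |z|^2 = 0.2466
Iter 16: z = -0.4292 + -0.0131i, |z|^2 = 0.1844
Iter 17: z = -0.4815 + 0.0684i, |z|^2 = 0.2365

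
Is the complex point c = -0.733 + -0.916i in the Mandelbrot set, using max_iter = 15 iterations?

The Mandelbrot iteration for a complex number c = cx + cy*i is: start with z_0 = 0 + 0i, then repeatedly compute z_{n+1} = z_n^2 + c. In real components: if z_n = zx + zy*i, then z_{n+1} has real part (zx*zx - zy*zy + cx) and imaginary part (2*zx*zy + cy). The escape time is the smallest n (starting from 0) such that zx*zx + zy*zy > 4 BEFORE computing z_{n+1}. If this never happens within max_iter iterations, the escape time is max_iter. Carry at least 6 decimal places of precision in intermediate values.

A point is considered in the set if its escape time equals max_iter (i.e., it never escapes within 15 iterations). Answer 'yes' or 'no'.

z_0 = 0 + 0i, c = -0.7330 + -0.9160i
Iter 1: z = -0.7330 + -0.9160i, |z|^2 = 1.3763
Iter 2: z = -1.0348 + 0.4269i, |z|^2 = 1.2529
Iter 3: z = 0.1555 + -1.7994i, |z|^2 = 3.2620
Iter 4: z = -3.9466 + -1.4757i, |z|^2 = 17.7537
Escaped at iteration 4

Answer: no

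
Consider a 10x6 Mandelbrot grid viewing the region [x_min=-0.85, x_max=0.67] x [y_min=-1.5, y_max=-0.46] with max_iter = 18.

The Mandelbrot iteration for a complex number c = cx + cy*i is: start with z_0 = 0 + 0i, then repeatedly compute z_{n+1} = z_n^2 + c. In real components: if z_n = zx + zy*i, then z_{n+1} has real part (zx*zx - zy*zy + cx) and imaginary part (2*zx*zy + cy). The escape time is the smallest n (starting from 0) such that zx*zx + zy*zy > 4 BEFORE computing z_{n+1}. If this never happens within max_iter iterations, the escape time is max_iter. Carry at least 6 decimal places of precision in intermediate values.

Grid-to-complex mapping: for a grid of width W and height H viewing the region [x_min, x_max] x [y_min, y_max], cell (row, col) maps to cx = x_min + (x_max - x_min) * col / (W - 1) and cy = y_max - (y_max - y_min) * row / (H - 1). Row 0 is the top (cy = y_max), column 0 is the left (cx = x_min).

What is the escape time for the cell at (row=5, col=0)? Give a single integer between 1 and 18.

Answer: 2

Derivation:
z_0 = 0 + 0i, c = -0.8500 + -1.5000i
Iter 1: z = -0.8500 + -1.5000i, |z|^2 = 2.9725
Iter 2: z = -2.3775 + 1.0500i, |z|^2 = 6.7550
Escaped at iteration 2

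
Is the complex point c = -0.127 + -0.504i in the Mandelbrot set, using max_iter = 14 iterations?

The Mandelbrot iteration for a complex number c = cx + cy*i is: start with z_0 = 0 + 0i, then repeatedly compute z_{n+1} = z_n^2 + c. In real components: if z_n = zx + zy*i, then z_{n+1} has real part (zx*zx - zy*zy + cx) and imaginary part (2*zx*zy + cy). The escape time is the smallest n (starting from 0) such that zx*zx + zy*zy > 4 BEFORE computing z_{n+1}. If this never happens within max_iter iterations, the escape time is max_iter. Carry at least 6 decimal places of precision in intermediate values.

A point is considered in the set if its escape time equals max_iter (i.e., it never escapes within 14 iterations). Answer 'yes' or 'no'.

z_0 = 0 + 0i, c = -0.1270 + -0.5040i
Iter 1: z = -0.1270 + -0.5040i, |z|^2 = 0.2701
Iter 2: z = -0.3649 + -0.3760i, |z|^2 = 0.2745
Iter 3: z = -0.1352 + -0.2296i, |z|^2 = 0.0710
Iter 4: z = -0.1614 + -0.4419i, |z|^2 = 0.2213
Iter 5: z = -0.2962 + -0.3613i, |z|^2 = 0.2183
Iter 6: z = -0.1698 + -0.2899i, |z|^2 = 0.1129
Iter 7: z = -0.1822 + -0.4055i, |z|^2 = 0.1977
Iter 8: z = -0.2582 + -0.3562i, |z|^2 = 0.1936
Iter 9: z = -0.1872 + -0.3200i, |z|^2 = 0.1375
Iter 10: z = -0.1944 + -0.3842i, |z|^2 = 0.1854
Iter 11: z = -0.2368 + -0.3546i, |z|^2 = 0.1819
Iter 12: z = -0.1967 + -0.3360i, |z|^2 = 0.1516
Iter 13: z = -0.2012 + -0.3718i, |z|^2 = 0.1787
Did not escape in 14 iterations → in set

Answer: yes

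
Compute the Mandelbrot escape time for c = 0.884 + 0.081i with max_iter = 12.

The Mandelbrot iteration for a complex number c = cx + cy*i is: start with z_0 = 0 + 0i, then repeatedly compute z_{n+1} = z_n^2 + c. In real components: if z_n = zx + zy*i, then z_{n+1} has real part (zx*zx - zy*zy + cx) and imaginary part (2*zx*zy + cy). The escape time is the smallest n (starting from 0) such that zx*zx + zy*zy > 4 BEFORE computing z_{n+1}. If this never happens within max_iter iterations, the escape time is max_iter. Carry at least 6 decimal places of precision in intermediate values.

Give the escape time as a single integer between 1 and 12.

Answer: 3

Derivation:
z_0 = 0 + 0i, c = 0.8840 + 0.0810i
Iter 1: z = 0.8840 + 0.0810i, |z|^2 = 0.7880
Iter 2: z = 1.6589 + 0.2242i, |z|^2 = 2.8022
Iter 3: z = 3.5857 + 0.8249i, |z|^2 = 13.5374
Escaped at iteration 3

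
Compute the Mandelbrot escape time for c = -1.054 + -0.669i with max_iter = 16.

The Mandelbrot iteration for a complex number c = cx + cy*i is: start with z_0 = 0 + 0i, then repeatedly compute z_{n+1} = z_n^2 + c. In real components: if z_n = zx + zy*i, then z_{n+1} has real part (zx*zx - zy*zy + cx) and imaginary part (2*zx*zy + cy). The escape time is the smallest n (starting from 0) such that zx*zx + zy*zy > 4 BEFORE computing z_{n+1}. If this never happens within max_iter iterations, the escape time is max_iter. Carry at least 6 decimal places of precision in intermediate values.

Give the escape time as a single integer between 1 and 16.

z_0 = 0 + 0i, c = -1.0540 + -0.6690i
Iter 1: z = -1.0540 + -0.6690i, |z|^2 = 1.5585
Iter 2: z = -0.3906 + 0.7413i, |z|^2 = 0.7021
Iter 3: z = -1.4509 + -1.2481i, |z|^2 = 3.6628
Iter 4: z = -0.5069 + 2.9527i, |z|^2 = 8.9754
Escaped at iteration 4

Answer: 4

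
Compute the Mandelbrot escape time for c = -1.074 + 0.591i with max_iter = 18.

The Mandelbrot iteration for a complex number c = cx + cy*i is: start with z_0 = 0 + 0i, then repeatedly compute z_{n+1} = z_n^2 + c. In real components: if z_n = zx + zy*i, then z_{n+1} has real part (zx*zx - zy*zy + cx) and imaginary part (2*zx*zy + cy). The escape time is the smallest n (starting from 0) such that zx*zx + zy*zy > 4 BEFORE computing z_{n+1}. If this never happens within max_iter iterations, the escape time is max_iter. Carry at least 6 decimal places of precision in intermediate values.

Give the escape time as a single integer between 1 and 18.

Answer: 4

Derivation:
z_0 = 0 + 0i, c = -1.0740 + 0.5910i
Iter 1: z = -1.0740 + 0.5910i, |z|^2 = 1.5028
Iter 2: z = -0.2698 + -0.6785i, |z|^2 = 0.5331
Iter 3: z = -1.4615 + 0.9571i, |z|^2 = 3.0521
Iter 4: z = 0.1460 + -2.2067i, |z|^2 = 4.8907
Escaped at iteration 4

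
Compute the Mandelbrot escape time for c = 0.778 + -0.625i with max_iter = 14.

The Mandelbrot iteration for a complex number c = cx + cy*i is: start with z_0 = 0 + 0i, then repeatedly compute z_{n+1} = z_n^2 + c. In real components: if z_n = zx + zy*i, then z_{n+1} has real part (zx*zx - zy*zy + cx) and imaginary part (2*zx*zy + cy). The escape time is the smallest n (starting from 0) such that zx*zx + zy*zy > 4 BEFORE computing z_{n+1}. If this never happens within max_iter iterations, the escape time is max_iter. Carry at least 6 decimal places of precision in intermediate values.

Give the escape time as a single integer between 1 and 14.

z_0 = 0 + 0i, c = 0.7780 + -0.6250i
Iter 1: z = 0.7780 + -0.6250i, |z|^2 = 0.9959
Iter 2: z = 0.9927 + -1.5975i, |z|^2 = 3.5374
Iter 3: z = -0.7886 + -3.7965i, |z|^2 = 15.0357
Escaped at iteration 3

Answer: 3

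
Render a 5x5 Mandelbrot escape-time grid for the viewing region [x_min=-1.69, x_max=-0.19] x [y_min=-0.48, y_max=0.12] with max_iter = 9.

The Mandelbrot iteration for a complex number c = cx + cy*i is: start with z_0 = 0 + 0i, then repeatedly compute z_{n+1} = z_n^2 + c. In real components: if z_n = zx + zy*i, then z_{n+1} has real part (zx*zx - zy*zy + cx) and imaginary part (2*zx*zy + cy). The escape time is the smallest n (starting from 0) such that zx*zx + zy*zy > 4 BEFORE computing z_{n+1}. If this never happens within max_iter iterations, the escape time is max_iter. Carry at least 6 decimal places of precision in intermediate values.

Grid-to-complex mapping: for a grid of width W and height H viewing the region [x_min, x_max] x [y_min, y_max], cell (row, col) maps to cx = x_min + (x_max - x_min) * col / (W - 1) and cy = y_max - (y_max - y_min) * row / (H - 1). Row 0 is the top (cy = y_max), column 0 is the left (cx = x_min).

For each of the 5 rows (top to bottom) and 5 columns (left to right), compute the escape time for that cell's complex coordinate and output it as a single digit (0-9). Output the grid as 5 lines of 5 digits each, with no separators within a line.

(row=0, col=0): c = -1.6900 + 0.1200i → escape time 5
(row=0, col=1): c = -1.3150 + 0.1200i → escape time 9
(row=0, col=2): c = -0.9400 + 0.1200i → escape time 9
(row=0, col=3): c = -0.5650 + 0.1200i → escape time 9
(row=0, col=4): c = -0.1900 + 0.1200i → escape time 9
(row=1, col=0): c = -1.6900 + -0.0300i → escape time 8
(row=1, col=1): c = -1.3150 + -0.0300i → escape time 9
(row=1, col=2): c = -0.9400 + -0.0300i → escape time 9
(row=1, col=3): c = -0.5650 + -0.0300i → escape time 9
(row=1, col=4): c = -0.1900 + -0.0300i → escape time 9
(row=2, col=0): c = -1.6900 + -0.1800i → escape time 4
(row=2, col=1): c = -1.3150 + -0.1800i → escape time 9
(row=2, col=2): c = -0.9400 + -0.1800i → escape time 9
(row=2, col=3): c = -0.5650 + -0.1800i → escape time 9
(row=2, col=4): c = -0.1900 + -0.1800i → escape time 9
(row=3, col=0): c = -1.6900 + -0.3300i → escape time 4
(row=3, col=1): c = -1.3150 + -0.3300i → escape time 6
(row=3, col=2): c = -0.9400 + -0.3300i → escape time 9
(row=3, col=3): c = -0.5650 + -0.3300i → escape time 9
(row=3, col=4): c = -0.1900 + -0.3300i → escape time 9
(row=4, col=0): c = -1.6900 + -0.4800i → escape time 3
(row=4, col=1): c = -1.3150 + -0.4800i → escape time 4
(row=4, col=2): c = -0.9400 + -0.4800i → escape time 5
(row=4, col=3): c = -0.5650 + -0.4800i → escape time 9
(row=4, col=4): c = -0.1900 + -0.4800i → escape time 9

Answer: 59999
89999
49999
46999
34599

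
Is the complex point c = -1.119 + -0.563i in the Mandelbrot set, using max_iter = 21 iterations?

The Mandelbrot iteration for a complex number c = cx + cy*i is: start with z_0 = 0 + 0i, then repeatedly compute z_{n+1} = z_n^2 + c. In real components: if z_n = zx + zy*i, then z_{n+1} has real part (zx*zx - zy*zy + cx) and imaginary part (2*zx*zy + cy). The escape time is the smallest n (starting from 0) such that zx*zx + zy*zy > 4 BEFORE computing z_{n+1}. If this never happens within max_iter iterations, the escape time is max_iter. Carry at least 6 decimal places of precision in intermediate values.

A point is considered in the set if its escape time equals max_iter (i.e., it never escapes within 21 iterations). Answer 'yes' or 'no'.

Answer: no

Derivation:
z_0 = 0 + 0i, c = -1.1190 + -0.5630i
Iter 1: z = -1.1190 + -0.5630i, |z|^2 = 1.5691
Iter 2: z = -0.1838 + 0.6970i, |z|^2 = 0.5196
Iter 3: z = -1.5710 + -0.8192i, |z|^2 = 3.1392
Iter 4: z = 0.6780 + 2.0110i, |z|^2 = 4.5039
Escaped at iteration 4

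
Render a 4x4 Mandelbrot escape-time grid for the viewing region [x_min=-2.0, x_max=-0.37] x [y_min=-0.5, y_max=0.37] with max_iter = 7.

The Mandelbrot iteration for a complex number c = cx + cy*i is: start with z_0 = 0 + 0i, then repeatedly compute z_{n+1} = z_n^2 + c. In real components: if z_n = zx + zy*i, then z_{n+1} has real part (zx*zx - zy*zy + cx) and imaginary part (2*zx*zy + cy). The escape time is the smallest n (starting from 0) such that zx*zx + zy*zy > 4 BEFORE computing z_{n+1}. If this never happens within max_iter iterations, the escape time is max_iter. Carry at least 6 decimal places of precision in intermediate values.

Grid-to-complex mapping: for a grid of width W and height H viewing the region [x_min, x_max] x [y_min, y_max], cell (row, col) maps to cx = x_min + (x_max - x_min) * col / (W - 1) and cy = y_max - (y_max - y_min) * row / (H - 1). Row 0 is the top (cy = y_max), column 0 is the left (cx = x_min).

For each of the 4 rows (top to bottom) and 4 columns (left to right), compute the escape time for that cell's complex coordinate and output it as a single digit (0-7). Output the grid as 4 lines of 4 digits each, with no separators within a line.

Answer: 1477
1777
1577
1357

Derivation:
(row=0, col=0): c = -2.0000 + 0.3700i → escape time 1
(row=0, col=1): c = -1.4567 + 0.3700i → escape time 4
(row=0, col=2): c = -0.9133 + 0.3700i → escape time 7
(row=0, col=3): c = -0.3700 + 0.3700i → escape time 7
(row=1, col=0): c = -2.0000 + 0.0800i → escape time 1
(row=1, col=1): c = -1.4567 + 0.0800i → escape time 7
(row=1, col=2): c = -0.9133 + 0.0800i → escape time 7
(row=1, col=3): c = -0.3700 + 0.0800i → escape time 7
(row=2, col=0): c = -2.0000 + -0.2100i → escape time 1
(row=2, col=1): c = -1.4567 + -0.2100i → escape time 5
(row=2, col=2): c = -0.9133 + -0.2100i → escape time 7
(row=2, col=3): c = -0.3700 + -0.2100i → escape time 7
(row=3, col=0): c = -2.0000 + -0.5000i → escape time 1
(row=3, col=1): c = -1.4567 + -0.5000i → escape time 3
(row=3, col=2): c = -0.9133 + -0.5000i → escape time 5
(row=3, col=3): c = -0.3700 + -0.5000i → escape time 7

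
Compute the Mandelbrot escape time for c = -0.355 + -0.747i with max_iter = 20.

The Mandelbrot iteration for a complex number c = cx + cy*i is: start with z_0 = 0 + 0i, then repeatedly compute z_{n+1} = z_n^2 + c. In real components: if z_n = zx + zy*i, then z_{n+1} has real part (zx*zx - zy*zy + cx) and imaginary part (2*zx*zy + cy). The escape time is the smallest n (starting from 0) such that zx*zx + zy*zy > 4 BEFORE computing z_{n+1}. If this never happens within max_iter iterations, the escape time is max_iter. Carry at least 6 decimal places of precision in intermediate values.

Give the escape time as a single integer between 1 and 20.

Answer: 7

Derivation:
z_0 = 0 + 0i, c = -0.3550 + -0.7470i
Iter 1: z = -0.3550 + -0.7470i, |z|^2 = 0.6840
Iter 2: z = -0.7870 + -0.2166i, |z|^2 = 0.6663
Iter 3: z = 0.2174 + -0.4060i, |z|^2 = 0.2121
Iter 4: z = -0.4726 + -0.9236i, |z|^2 = 1.0763
Iter 5: z = -0.9846 + 0.1259i, |z|^2 = 0.9853
Iter 6: z = 0.5986 + -0.9950i, |z|^2 = 1.3483
Iter 7: z = -0.9867 + -1.9382i, |z|^2 = 4.7301
Escaped at iteration 7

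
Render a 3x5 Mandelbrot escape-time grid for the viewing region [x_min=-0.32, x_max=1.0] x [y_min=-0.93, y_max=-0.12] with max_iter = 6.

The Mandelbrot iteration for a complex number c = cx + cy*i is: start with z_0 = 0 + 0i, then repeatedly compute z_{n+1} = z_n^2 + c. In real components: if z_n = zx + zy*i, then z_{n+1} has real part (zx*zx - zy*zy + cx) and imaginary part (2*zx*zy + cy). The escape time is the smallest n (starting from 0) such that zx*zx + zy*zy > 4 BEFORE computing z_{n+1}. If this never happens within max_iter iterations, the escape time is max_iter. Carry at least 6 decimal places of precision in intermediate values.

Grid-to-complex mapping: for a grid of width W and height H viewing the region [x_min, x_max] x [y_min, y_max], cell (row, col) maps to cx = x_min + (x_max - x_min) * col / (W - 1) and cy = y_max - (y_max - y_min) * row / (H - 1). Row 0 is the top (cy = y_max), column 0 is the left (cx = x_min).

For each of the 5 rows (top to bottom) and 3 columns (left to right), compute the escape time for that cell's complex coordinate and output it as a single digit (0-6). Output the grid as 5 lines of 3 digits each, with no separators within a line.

(row=0, col=0): c = -0.3200 + -0.1200i → escape time 6
(row=0, col=1): c = 0.3400 + -0.1200i → escape time 6
(row=0, col=2): c = 1.0000 + -0.1200i → escape time 2
(row=1, col=0): c = -0.3200 + -0.3225i → escape time 6
(row=1, col=1): c = 0.3400 + -0.3225i → escape time 6
(row=1, col=2): c = 1.0000 + -0.3225i → escape time 2
(row=2, col=0): c = -0.3200 + -0.5250i → escape time 6
(row=2, col=1): c = 0.3400 + -0.5250i → escape time 6
(row=2, col=2): c = 1.0000 + -0.5250i → escape time 2
(row=3, col=0): c = -0.3200 + -0.7275i → escape time 6
(row=3, col=1): c = 0.3400 + -0.7275i → escape time 5
(row=3, col=2): c = 1.0000 + -0.7275i → escape time 2
(row=4, col=0): c = -0.3200 + -0.9300i → escape time 5
(row=4, col=1): c = 0.3400 + -0.9300i → escape time 4
(row=4, col=2): c = 1.0000 + -0.9300i → escape time 2

Answer: 662
662
662
652
542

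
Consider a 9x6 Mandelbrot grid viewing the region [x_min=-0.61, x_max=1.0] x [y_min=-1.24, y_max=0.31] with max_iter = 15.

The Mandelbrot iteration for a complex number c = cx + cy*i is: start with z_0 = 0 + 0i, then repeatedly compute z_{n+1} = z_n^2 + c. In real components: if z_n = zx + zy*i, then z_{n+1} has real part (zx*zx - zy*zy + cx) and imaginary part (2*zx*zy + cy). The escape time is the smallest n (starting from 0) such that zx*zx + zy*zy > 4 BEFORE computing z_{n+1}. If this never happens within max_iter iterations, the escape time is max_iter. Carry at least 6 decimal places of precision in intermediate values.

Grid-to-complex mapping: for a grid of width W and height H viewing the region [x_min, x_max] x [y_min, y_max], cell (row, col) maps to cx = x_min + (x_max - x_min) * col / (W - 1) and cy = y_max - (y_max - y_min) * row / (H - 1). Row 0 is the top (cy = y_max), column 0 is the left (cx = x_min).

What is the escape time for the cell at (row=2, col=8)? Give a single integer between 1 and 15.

z_0 = 0 + 0i, c = 1.0000 + -0.3100i
Iter 1: z = 1.0000 + -0.3100i, |z|^2 = 1.0961
Iter 2: z = 1.9039 + -0.9300i, |z|^2 = 4.4897
Escaped at iteration 2

Answer: 2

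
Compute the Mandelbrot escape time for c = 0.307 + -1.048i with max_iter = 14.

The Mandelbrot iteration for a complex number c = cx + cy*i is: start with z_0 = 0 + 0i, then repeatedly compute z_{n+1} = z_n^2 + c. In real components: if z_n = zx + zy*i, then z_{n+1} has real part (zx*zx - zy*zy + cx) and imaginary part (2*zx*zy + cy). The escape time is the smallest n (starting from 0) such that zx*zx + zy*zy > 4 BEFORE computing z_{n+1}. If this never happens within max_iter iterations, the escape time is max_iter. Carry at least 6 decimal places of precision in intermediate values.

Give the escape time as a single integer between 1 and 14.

Answer: 3

Derivation:
z_0 = 0 + 0i, c = 0.3070 + -1.0480i
Iter 1: z = 0.3070 + -1.0480i, |z|^2 = 1.1926
Iter 2: z = -0.6971 + -1.6915i, |z|^2 = 3.3470
Iter 3: z = -2.0682 + 1.3101i, |z|^2 = 5.9938
Escaped at iteration 3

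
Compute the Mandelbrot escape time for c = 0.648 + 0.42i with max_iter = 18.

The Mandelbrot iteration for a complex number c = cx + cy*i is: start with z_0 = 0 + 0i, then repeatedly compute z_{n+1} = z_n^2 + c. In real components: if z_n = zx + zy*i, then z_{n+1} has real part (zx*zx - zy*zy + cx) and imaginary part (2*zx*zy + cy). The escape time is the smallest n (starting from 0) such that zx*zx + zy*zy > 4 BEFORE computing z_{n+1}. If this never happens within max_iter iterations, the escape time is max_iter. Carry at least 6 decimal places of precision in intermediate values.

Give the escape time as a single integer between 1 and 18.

Answer: 3

Derivation:
z_0 = 0 + 0i, c = 0.6480 + 0.4200i
Iter 1: z = 0.6480 + 0.4200i, |z|^2 = 0.5963
Iter 2: z = 0.8915 + 0.9643i, |z|^2 = 1.7247
Iter 3: z = 0.5129 + 2.1394i, |z|^2 = 4.8400
Escaped at iteration 3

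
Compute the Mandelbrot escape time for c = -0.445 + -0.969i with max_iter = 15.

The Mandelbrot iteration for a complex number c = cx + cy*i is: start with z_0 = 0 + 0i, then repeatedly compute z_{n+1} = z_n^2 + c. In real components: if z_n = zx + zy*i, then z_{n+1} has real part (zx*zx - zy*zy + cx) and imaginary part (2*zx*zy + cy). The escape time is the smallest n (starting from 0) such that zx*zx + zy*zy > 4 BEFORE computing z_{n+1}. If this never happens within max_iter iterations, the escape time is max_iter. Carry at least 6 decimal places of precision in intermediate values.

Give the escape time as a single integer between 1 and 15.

z_0 = 0 + 0i, c = -0.4450 + -0.9690i
Iter 1: z = -0.4450 + -0.9690i, |z|^2 = 1.1370
Iter 2: z = -1.1859 + -0.1066i, |z|^2 = 1.4178
Iter 3: z = 0.9501 + -0.7162i, |z|^2 = 1.4156
Iter 4: z = -0.0553 + -2.3299i, |z|^2 = 5.4313
Escaped at iteration 4

Answer: 4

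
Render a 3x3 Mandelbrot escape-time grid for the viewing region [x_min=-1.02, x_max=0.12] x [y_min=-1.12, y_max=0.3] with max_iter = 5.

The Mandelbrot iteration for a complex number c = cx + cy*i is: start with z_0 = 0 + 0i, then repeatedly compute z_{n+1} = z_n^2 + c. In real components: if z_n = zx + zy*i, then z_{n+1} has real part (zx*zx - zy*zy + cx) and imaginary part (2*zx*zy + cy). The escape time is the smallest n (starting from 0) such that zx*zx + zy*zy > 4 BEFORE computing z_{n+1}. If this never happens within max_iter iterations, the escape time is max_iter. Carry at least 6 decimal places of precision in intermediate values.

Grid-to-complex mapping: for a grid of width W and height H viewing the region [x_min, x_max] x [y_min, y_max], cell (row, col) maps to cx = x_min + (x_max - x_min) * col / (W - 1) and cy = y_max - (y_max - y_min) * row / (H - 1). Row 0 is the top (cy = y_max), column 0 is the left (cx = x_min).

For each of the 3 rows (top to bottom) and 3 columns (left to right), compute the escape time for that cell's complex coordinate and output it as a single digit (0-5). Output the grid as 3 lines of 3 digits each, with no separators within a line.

Answer: 555
555
343

Derivation:
(row=0, col=0): c = -1.0200 + 0.3000i → escape time 5
(row=0, col=1): c = -0.4500 + 0.3000i → escape time 5
(row=0, col=2): c = 0.1200 + 0.3000i → escape time 5
(row=1, col=0): c = -1.0200 + -0.4100i → escape time 5
(row=1, col=1): c = -0.4500 + -0.4100i → escape time 5
(row=1, col=2): c = 0.1200 + -0.4100i → escape time 5
(row=2, col=0): c = -1.0200 + -1.1200i → escape time 3
(row=2, col=1): c = -0.4500 + -1.1200i → escape time 4
(row=2, col=2): c = 0.1200 + -1.1200i → escape time 3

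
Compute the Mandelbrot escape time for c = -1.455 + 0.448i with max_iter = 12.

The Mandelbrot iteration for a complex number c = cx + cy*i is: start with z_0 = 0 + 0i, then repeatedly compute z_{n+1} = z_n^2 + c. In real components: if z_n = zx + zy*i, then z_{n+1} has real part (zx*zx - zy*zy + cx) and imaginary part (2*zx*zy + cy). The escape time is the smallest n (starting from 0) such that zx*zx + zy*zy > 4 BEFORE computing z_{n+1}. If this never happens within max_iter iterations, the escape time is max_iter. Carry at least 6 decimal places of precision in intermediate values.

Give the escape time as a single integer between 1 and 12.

Answer: 3

Derivation:
z_0 = 0 + 0i, c = -1.4550 + 0.4480i
Iter 1: z = -1.4550 + 0.4480i, |z|^2 = 2.3177
Iter 2: z = 0.4613 + -0.8557i, |z|^2 = 0.9450
Iter 3: z = -1.9744 + -0.3415i, |z|^2 = 4.0148
Escaped at iteration 3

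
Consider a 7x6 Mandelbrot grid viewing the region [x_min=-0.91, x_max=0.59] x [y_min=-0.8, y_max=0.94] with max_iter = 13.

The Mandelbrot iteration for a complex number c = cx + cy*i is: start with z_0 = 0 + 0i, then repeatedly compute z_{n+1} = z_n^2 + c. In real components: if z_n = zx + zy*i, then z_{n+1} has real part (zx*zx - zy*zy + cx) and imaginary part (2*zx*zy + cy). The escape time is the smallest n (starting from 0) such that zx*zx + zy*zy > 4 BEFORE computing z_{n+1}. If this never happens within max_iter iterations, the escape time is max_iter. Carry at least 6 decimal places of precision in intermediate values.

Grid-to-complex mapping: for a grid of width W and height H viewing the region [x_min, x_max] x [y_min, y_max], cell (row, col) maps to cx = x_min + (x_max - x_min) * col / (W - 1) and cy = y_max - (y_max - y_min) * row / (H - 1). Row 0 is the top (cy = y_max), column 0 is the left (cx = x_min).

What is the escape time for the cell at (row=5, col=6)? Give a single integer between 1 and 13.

Answer: 3

Derivation:
z_0 = 0 + 0i, c = 0.5900 + -0.8000i
Iter 1: z = 0.5900 + -0.8000i, |z|^2 = 0.9881
Iter 2: z = 0.2981 + -1.7440i, |z|^2 = 3.1304
Iter 3: z = -2.3627 + -1.8398i, |z|^2 = 8.9670
Escaped at iteration 3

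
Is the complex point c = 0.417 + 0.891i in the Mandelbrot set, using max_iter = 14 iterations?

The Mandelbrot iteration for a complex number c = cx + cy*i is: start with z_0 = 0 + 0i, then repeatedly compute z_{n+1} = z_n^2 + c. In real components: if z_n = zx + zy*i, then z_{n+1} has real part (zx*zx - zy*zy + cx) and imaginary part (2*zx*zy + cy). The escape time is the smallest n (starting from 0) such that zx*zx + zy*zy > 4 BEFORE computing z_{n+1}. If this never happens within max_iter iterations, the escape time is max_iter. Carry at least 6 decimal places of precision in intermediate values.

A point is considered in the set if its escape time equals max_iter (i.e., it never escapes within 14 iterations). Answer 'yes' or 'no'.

Answer: no

Derivation:
z_0 = 0 + 0i, c = 0.4170 + 0.8910i
Iter 1: z = 0.4170 + 0.8910i, |z|^2 = 0.9678
Iter 2: z = -0.2030 + 1.6341i, |z|^2 = 2.7115
Iter 3: z = -2.2121 + 0.2276i, |z|^2 = 4.9450
Escaped at iteration 3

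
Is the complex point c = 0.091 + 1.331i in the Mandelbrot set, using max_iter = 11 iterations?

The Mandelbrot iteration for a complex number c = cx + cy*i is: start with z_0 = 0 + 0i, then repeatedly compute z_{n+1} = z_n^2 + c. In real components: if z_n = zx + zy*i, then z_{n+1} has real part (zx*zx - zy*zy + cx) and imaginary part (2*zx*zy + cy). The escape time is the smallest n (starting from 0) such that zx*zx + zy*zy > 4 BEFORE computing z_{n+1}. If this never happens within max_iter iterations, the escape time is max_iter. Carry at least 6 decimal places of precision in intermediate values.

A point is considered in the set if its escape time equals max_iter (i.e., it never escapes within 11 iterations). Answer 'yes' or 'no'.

Answer: no

Derivation:
z_0 = 0 + 0i, c = 0.0910 + 1.3310i
Iter 1: z = 0.0910 + 1.3310i, |z|^2 = 1.7798
Iter 2: z = -1.6723 + 1.5732i, |z|^2 = 5.2716
Escaped at iteration 2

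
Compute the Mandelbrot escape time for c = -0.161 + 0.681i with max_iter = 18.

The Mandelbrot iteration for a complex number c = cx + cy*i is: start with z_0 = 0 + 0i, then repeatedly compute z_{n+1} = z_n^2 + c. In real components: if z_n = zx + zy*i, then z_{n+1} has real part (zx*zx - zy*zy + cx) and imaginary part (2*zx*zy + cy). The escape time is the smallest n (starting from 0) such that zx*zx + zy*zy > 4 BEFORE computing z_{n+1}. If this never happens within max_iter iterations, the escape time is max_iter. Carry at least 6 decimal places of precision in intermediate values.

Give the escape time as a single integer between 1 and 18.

z_0 = 0 + 0i, c = -0.1610 + 0.6810i
Iter 1: z = -0.1610 + 0.6810i, |z|^2 = 0.4897
Iter 2: z = -0.5988 + 0.4617i, |z|^2 = 0.5718
Iter 3: z = -0.0156 + 0.1280i, |z|^2 = 0.0166
Iter 4: z = -0.1771 + 0.6770i, |z|^2 = 0.4897
Iter 5: z = -0.5880 + 0.4411i, |z|^2 = 0.5403
Iter 6: z = -0.0099 + 0.1622i, |z|^2 = 0.0264
Iter 7: z = -0.1872 + 0.6778i, |z|^2 = 0.4944
Iter 8: z = -0.5853 + 0.4272i, |z|^2 = 0.5251
Iter 9: z = -0.0009 + 0.1809i, |z|^2 = 0.0327
Iter 10: z = -0.1937 + 0.6807i, |z|^2 = 0.5009
Iter 11: z = -0.5868 + 0.4173i, |z|^2 = 0.5185
Iter 12: z = 0.0092 + 0.1913i, |z|^2 = 0.0367
Iter 13: z = -0.1975 + 0.6845i, |z|^2 = 0.5076
Iter 14: z = -0.5906 + 0.4106i, |z|^2 = 0.5174
Iter 15: z = 0.0192 + 0.1960i, |z|^2 = 0.0388
Iter 16: z = -0.1991 + 0.6885i, |z|^2 = 0.5137
Iter 17: z = -0.5954 + 0.4069i, |z|^2 = 0.5201

Answer: 18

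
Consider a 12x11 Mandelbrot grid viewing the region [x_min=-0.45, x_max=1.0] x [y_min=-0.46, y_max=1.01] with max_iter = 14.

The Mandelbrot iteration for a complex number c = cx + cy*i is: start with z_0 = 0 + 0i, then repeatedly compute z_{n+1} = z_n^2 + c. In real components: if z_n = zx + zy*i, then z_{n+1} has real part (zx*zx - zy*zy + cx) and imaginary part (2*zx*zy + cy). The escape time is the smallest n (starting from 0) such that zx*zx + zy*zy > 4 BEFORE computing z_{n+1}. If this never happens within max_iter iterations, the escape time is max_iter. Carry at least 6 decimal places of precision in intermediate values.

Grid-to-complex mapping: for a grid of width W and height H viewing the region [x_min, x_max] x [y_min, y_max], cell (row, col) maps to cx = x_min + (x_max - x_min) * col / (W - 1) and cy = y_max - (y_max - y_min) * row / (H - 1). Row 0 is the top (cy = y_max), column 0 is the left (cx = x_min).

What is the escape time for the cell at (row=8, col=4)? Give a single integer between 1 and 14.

z_0 = 0 + 0i, c = 0.0773 + -0.1660i
Iter 1: z = 0.0773 + -0.1660i, |z|^2 = 0.0335
Iter 2: z = 0.0557 + -0.1917i, |z|^2 = 0.0398
Iter 3: z = 0.0436 + -0.1873i, |z|^2 = 0.0370
Iter 4: z = 0.0441 + -0.1824i, |z|^2 = 0.0352
Iter 5: z = 0.0460 + -0.1821i, |z|^2 = 0.0353
Iter 6: z = 0.0462 + -0.1827i, |z|^2 = 0.0355
Iter 7: z = 0.0460 + -0.1829i, |z|^2 = 0.0356
Iter 8: z = 0.0459 + -0.1828i, |z|^2 = 0.0355
Iter 9: z = 0.0460 + -0.1828i, |z|^2 = 0.0355
Iter 10: z = 0.0460 + -0.1828i, |z|^2 = 0.0355
Iter 11: z = 0.0460 + -0.1828i, |z|^2 = 0.0355
Iter 12: z = 0.0460 + -0.1828i, |z|^2 = 0.0355
Iter 13: z = 0.0460 + -0.1828i, |z|^2 = 0.0355

Answer: 14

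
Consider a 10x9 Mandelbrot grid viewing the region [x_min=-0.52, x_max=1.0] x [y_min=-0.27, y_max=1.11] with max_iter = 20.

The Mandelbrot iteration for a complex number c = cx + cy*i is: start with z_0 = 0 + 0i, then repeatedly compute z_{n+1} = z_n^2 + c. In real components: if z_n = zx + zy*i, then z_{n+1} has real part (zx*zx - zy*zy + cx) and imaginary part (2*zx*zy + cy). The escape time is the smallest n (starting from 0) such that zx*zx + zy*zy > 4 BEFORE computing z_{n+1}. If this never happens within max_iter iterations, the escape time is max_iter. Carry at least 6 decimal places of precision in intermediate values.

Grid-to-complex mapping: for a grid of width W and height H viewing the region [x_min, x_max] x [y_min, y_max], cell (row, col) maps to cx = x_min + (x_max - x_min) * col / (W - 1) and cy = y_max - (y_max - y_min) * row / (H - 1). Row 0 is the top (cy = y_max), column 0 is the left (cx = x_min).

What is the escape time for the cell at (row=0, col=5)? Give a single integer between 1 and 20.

Answer: 3

Derivation:
z_0 = 0 + 0i, c = 0.3244 + 1.1100i
Iter 1: z = 0.3244 + 1.1100i, |z|^2 = 1.3374
Iter 2: z = -0.8024 + 1.8303i, |z|^2 = 3.9937
Iter 3: z = -2.3816 + -1.8272i, |z|^2 = 9.0106
Escaped at iteration 3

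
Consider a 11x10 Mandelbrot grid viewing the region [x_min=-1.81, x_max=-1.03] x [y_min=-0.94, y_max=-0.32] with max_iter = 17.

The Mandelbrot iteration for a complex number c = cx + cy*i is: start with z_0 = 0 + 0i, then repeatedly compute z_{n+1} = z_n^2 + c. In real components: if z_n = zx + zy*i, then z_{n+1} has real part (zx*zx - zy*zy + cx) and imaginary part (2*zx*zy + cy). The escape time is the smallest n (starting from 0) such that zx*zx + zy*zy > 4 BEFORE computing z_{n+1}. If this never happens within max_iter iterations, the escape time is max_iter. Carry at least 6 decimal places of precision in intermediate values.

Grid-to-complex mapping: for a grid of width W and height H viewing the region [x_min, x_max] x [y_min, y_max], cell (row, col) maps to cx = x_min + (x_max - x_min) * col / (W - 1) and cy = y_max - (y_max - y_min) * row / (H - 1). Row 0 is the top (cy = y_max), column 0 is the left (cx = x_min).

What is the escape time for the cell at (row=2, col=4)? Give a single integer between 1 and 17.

z_0 = 0 + 0i, c = -1.4980 + -0.4578i
Iter 1: z = -1.4980 + -0.4578i, |z|^2 = 2.4536
Iter 2: z = 0.5364 + 0.9137i, |z|^2 = 1.1227
Iter 3: z = -2.0451 + 0.5225i, |z|^2 = 4.4556
Escaped at iteration 3

Answer: 3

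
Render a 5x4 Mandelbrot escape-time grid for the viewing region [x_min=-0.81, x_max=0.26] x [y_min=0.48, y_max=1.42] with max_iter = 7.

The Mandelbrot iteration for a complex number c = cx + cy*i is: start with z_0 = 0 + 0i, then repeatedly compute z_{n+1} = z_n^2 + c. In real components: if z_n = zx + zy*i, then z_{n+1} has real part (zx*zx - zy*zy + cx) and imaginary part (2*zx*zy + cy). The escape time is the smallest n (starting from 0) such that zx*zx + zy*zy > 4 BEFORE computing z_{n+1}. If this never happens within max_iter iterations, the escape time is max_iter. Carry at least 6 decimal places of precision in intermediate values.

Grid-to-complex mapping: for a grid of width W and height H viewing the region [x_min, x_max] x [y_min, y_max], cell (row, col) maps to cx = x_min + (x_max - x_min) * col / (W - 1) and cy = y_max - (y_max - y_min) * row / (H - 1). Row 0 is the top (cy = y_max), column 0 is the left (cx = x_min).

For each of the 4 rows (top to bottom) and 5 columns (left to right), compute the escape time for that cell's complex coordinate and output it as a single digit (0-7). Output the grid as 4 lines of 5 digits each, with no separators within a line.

(row=0, col=0): c = -0.8100 + 1.4200i → escape time 2
(row=0, col=1): c = -0.5425 + 1.4200i → escape time 2
(row=0, col=2): c = -0.2750 + 1.4200i → escape time 2
(row=0, col=3): c = -0.0075 + 1.4200i → escape time 2
(row=0, col=4): c = 0.2600 + 1.4200i → escape time 2
(row=1, col=0): c = -0.8100 + 1.1067i → escape time 3
(row=1, col=1): c = -0.5425 + 1.1067i → escape time 3
(row=1, col=2): c = -0.2750 + 1.1067i → escape time 5
(row=1, col=3): c = -0.0075 + 1.1067i → escape time 4
(row=1, col=4): c = 0.2600 + 1.1067i → escape time 3
(row=2, col=0): c = -0.8100 + 0.7933i → escape time 4
(row=2, col=1): c = -0.5425 + 0.7933i → escape time 5
(row=2, col=2): c = -0.2750 + 0.7933i → escape time 7
(row=2, col=3): c = -0.0075 + 0.7933i → escape time 7
(row=2, col=4): c = 0.2600 + 0.7933i → escape time 5
(row=3, col=0): c = -0.8100 + 0.4800i → escape time 6
(row=3, col=1): c = -0.5425 + 0.4800i → escape time 7
(row=3, col=2): c = -0.2750 + 0.4800i → escape time 7
(row=3, col=3): c = -0.0075 + 0.4800i → escape time 7
(row=3, col=4): c = 0.2600 + 0.4800i → escape time 7

Answer: 22222
33543
45775
67777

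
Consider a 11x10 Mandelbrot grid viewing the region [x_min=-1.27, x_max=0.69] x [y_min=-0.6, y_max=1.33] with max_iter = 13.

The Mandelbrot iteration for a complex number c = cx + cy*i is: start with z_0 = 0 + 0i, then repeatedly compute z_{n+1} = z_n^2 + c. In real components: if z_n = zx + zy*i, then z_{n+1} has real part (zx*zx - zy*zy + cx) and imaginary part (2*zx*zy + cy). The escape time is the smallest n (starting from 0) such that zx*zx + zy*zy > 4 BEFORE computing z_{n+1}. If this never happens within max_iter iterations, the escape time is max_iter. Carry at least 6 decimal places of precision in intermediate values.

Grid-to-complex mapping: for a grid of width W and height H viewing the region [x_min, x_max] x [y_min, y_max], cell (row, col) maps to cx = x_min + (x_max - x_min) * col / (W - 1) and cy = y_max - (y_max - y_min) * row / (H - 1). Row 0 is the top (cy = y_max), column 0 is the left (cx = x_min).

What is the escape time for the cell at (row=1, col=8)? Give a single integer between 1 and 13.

z_0 = 0 + 0i, c = 0.2980 + 1.1156i
Iter 1: z = 0.2980 + 1.1156i, |z|^2 = 1.3333
Iter 2: z = -0.8577 + 1.7804i, |z|^2 = 3.9055
Iter 3: z = -2.1363 + -1.9384i, |z|^2 = 8.3215
Escaped at iteration 3

Answer: 3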